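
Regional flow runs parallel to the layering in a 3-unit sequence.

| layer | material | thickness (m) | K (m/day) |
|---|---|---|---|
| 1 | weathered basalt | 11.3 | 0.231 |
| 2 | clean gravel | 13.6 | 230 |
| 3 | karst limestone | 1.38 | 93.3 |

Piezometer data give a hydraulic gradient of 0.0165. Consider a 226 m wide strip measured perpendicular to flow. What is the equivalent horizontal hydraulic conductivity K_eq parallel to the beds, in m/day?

Flow is parallel to layering, so each bed carries its own Darcy discharge and the transmissivities add.
Σ(K_i·b_i) = 0.231×11.3 + 230×13.6 + 93.3×1.38 = 3259 m²/day.
Total thickness b = 26.28 m, so K_eq = Σ(K_i·b_i)/b = 124.0 m/day.

124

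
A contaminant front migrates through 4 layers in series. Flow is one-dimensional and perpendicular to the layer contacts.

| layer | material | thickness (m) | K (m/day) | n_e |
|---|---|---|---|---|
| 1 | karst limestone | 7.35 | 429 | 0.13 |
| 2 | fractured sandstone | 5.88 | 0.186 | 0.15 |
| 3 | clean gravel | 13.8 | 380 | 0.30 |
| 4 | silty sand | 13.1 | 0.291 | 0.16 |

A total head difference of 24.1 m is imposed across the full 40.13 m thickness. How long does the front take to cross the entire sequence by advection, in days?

With flow normal to the layers, continuity requires the same specific discharge q through every layer.
Σ(b_i/K_i) = 7.35/429 + 5.88/0.186 + 13.8/380 + 13.1/0.291 = 76.68 d.
q = Δh / Σ(b_i/K_i) = 24.1 / 76.68 = 0.3143 m/day.
In each layer the seepage velocity is v_i = q/n_i, so the layer transit time is t_i = b_i·n_i / q:
  layer 1 (karst limestone): t_1 = 7.35 × 0.13 / 0.3143 = 3.040 d
  layer 2 (fractured sandstone): t_2 = 5.88 × 0.15 / 0.3143 = 2.806 d
  layer 3 (clean gravel): t_3 = 13.8 × 0.30 / 0.3143 = 13.17 d
  layer 4 (silty sand): t_4 = 13.1 × 0.16 / 0.3143 = 6.669 d
Total t = Σ t_i = 25.69 days.

25.7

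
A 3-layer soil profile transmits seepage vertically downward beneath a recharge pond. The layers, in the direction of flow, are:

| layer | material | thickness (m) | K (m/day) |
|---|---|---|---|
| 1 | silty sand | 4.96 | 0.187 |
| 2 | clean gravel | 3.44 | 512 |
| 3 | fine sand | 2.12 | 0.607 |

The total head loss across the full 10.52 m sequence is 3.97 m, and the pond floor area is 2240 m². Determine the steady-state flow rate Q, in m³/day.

Flow is perpendicular to layering, so the layers act in series and the equivalent K is the thickness-weighted harmonic mean.
Total thickness L = 4.96 + 3.44 + 2.12 = 10.52 m.
Σ(b_i/K_i) = 4.96/0.187 + 3.44/512 + 2.12/0.607 = 30.02 d.
K_eq = L / Σ(b_i/K_i) = 10.52 / 30.02 = 0.3504 m/day.
Q = K_eq · A · (Δh/L) = 0.3504 × 2240 × (3.97/10.52) = 296.2 m³/day.

296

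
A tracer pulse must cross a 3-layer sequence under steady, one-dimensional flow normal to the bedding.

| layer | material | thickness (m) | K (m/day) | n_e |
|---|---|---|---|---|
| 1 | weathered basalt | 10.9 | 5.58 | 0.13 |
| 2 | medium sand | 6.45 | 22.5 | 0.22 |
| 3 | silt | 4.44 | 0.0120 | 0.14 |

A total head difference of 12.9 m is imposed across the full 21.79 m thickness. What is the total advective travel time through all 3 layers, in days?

99.8

With flow normal to the layers, continuity requires the same specific discharge q through every layer.
Σ(b_i/K_i) = 10.9/5.58 + 6.45/22.5 + 4.44/0.0120 = 372.2 d.
q = Δh / Σ(b_i/K_i) = 12.9 / 372.2 = 0.03466 m/day.
In each layer the seepage velocity is v_i = q/n_i, so the layer transit time is t_i = b_i·n_i / q:
  layer 1 (weathered basalt): t_1 = 10.9 × 0.13 / 0.03466 = 40.89 d
  layer 2 (medium sand): t_2 = 6.45 × 0.22 / 0.03466 = 40.95 d
  layer 3 (silt): t_3 = 4.44 × 0.14 / 0.03466 = 17.94 d
Total t = Σ t_i = 99.77 days.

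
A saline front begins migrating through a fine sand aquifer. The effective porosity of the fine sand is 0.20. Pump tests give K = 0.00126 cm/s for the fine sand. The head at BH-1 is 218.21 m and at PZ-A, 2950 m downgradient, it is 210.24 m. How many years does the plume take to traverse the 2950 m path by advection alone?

Convert K: 0.00126 cm/s × 864 = 1.089 m/day.
Hydraulic gradient i = (218.21 − 210.24) / 2950 = 7.97 / 2950 = 0.002702.
Darcy flux q = K · i = 1.089 × 0.002702 = 0.002941 m/day.
Seepage velocity v = q / n_e = 0.002941 / 0.20 = 0.01471 m/day.
Travel time t = L / v = 2950 / 0.01471 = 2.006e+05 days = 549.2 years.

549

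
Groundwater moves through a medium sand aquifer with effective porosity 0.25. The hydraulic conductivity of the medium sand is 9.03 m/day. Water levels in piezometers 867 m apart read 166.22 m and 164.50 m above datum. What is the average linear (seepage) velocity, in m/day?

Hydraulic gradient i = (166.22 − 164.50) / 867 = 1.72 / 867 = 0.001984.
Darcy flux q = K · i = 9.030 × 0.001984 = 0.01791 m/day.
Seepage velocity v = q / n_e = 0.01791 / 0.25 = 0.07166 m/day.

0.0717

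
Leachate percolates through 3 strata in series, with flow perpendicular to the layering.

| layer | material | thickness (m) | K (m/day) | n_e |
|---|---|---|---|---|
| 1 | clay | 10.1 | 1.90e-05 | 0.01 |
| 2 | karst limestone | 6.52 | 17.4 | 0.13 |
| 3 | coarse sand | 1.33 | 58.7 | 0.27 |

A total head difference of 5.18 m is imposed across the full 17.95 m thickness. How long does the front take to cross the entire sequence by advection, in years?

367

With flow normal to the layers, continuity requires the same specific discharge q through every layer.
Σ(b_i/K_i) = 10.1/1.90e-05 + 6.52/17.4 + 1.33/58.7 = 5.316e+05 d.
q = Δh / Σ(b_i/K_i) = 5.18 / 5.316e+05 = 9.745e-06 m/day.
In each layer the seepage velocity is v_i = q/n_i, so the layer transit time is t_i = b_i·n_i / q:
  layer 1 (clay): t_1 = 10.1 × 0.01 / 9.745e-06 = 10365 d
  layer 2 (karst limestone): t_2 = 6.52 × 0.13 / 9.745e-06 = 86982 d
  layer 3 (coarse sand): t_3 = 1.33 × 0.27 / 9.745e-06 = 36851 d
Total t = Σ t_i = 1.342e+05 days = 367.4 years.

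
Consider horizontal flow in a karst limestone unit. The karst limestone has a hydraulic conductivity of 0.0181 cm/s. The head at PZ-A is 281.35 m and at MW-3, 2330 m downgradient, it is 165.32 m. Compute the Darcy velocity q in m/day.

0.779

Convert K: 0.0181 cm/s × 864 = 15.64 m/day.
Hydraulic gradient i = (281.35 − 165.32) / 2330 = 116.03 / 2330 = 0.04980.
Specific discharge q = K · i = 15.64 × 0.04980 = 0.7788 m/day.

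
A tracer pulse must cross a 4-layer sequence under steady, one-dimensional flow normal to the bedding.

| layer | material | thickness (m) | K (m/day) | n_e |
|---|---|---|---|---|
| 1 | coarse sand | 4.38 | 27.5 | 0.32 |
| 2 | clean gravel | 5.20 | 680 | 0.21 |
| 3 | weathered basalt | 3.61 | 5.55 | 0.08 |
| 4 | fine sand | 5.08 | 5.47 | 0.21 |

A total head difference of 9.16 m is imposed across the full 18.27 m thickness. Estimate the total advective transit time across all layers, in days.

0.734

With flow normal to the layers, continuity requires the same specific discharge q through every layer.
Σ(b_i/K_i) = 4.38/27.5 + 5.20/680 + 3.61/5.55 + 5.08/5.47 = 1.746 d.
q = Δh / Σ(b_i/K_i) = 9.16 / 1.746 = 5.246 m/day.
In each layer the seepage velocity is v_i = q/n_i, so the layer transit time is t_i = b_i·n_i / q:
  layer 1 (coarse sand): t_1 = 4.38 × 0.32 / 5.246 = 0.2672 d
  layer 2 (clean gravel): t_2 = 5.20 × 0.21 / 5.246 = 0.2082 d
  layer 3 (weathered basalt): t_3 = 3.61 × 0.08 / 5.246 = 0.05505 d
  layer 4 (fine sand): t_4 = 5.08 × 0.21 / 5.246 = 0.2034 d
Total t = Σ t_i = 0.7337 days.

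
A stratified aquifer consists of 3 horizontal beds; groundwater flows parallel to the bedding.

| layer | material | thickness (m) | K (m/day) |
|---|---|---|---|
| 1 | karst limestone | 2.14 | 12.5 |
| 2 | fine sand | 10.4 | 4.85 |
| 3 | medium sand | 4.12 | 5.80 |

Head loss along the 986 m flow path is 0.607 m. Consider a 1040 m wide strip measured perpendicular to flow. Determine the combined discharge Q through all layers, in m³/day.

Flow is parallel to layering, so each bed carries its own Darcy discharge and the transmissivities add.
Σ(K_i·b_i) = 12.5×2.14 + 4.85×10.4 + 5.80×4.12 = 101.1 m²/day.
Hydraulic gradient i = Δh / L = 0.607 / 986 = 0.0006156.
Q = Σ(K_i·b_i) · W · i = 101.1 × 1040 × 0.0006156 = 64.72 m³/day.

64.7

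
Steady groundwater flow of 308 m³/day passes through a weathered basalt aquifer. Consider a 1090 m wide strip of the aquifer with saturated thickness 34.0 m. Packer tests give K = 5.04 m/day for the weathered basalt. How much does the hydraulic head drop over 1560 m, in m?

Cross-sectional area A = 1090 × 34.0 = 37060 m².
From Q = K·A·i, i = Q / (K·A) = 308 / (5.040 × 37060) = 0.001649.
Head loss Δh = i · L = 0.001649 × 1560 = 2.572 m.

2.57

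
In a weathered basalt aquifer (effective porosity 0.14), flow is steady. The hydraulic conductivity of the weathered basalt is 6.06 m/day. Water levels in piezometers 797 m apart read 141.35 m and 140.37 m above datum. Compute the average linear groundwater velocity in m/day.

Hydraulic gradient i = (141.35 − 140.37) / 797 = 0.98 / 797 = 0.001230.
Darcy flux q = K · i = 6.060 × 0.001230 = 0.007451 m/day.
Seepage velocity v = q / n_e = 0.007451 / 0.14 = 0.05322 m/day.

0.0532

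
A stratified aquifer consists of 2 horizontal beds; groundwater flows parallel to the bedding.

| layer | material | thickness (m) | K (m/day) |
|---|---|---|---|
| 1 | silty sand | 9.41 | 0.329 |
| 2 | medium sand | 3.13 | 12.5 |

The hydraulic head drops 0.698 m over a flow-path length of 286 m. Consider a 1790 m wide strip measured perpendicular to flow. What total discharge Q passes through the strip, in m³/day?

184

Flow is parallel to layering, so each bed carries its own Darcy discharge and the transmissivities add.
Σ(K_i·b_i) = 0.329×9.41 + 12.5×3.13 = 42.22 m²/day.
Hydraulic gradient i = Δh / L = 0.698 / 286 = 0.002441.
Q = Σ(K_i·b_i) · W · i = 42.22 × 1790 × 0.002441 = 184.4 m³/day.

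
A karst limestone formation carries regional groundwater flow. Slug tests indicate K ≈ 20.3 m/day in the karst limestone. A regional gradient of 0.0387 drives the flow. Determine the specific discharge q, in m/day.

Hydraulic gradient i = 0.0387.
Specific discharge q = K · i = 20.30 × 0.03870 = 0.7856 m/day.

0.786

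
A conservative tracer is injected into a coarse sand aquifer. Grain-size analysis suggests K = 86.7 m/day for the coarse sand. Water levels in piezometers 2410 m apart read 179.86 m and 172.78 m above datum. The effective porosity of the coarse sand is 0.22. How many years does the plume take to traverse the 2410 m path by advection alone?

Hydraulic gradient i = (179.86 − 172.78) / 2410 = 7.08 / 2410 = 0.002938.
Darcy flux q = K · i = 86.70 × 0.002938 = 0.2547 m/day.
Seepage velocity v = q / n_e = 0.2547 / 0.22 = 1.158 m/day.
Travel time t = L / v = 2410 / 1.158 = 2082 days = 5.699 years.

5.70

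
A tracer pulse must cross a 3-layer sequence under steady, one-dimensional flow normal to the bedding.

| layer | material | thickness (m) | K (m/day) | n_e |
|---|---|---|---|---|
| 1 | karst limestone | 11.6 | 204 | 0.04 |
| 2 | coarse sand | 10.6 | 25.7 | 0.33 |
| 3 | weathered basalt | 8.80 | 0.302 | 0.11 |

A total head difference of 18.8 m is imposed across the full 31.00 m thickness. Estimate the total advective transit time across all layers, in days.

7.76

With flow normal to the layers, continuity requires the same specific discharge q through every layer.
Σ(b_i/K_i) = 11.6/204 + 10.6/25.7 + 8.80/0.302 = 29.61 d.
q = Δh / Σ(b_i/K_i) = 18.8 / 29.61 = 0.6350 m/day.
In each layer the seepage velocity is v_i = q/n_i, so the layer transit time is t_i = b_i·n_i / q:
  layer 1 (karst limestone): t_1 = 11.6 × 0.04 / 0.6350 = 0.7308 d
  layer 2 (coarse sand): t_2 = 10.6 × 0.33 / 0.6350 = 5.509 d
  layer 3 (weathered basalt): t_3 = 8.80 × 0.11 / 0.6350 = 1.525 d
Total t = Σ t_i = 7.764 days.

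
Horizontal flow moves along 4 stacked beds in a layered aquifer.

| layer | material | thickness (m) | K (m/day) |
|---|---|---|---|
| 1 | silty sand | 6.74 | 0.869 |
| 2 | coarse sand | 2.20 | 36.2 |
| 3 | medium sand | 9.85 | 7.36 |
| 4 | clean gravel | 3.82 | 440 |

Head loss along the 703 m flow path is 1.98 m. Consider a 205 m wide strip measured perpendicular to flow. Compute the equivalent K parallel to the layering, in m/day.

81.3

Flow is parallel to layering, so each bed carries its own Darcy discharge and the transmissivities add.
Σ(K_i·b_i) = 0.869×6.74 + 36.2×2.20 + 7.36×9.85 + 440×3.82 = 1839 m²/day.
Total thickness b = 22.61 m, so K_eq = Σ(K_i·b_i)/b = 81.33 m/day.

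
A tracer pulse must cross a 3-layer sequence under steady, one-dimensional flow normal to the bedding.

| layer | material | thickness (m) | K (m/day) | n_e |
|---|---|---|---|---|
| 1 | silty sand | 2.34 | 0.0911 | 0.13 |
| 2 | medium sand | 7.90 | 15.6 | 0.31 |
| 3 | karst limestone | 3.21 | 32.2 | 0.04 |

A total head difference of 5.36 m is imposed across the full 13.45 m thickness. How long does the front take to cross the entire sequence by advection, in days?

14.1

With flow normal to the layers, continuity requires the same specific discharge q through every layer.
Σ(b_i/K_i) = 2.34/0.0911 + 7.90/15.6 + 3.21/32.2 = 26.29 d.
q = Δh / Σ(b_i/K_i) = 5.36 / 26.29 = 0.2039 m/day.
In each layer the seepage velocity is v_i = q/n_i, so the layer transit time is t_i = b_i·n_i / q:
  layer 1 (silty sand): t_1 = 2.34 × 0.13 / 0.2039 = 1.492 d
  layer 2 (medium sand): t_2 = 7.90 × 0.31 / 0.2039 = 12.01 d
  layer 3 (karst limestone): t_3 = 3.21 × 0.04 / 0.2039 = 0.6298 d
Total t = Σ t_i = 14.13 days.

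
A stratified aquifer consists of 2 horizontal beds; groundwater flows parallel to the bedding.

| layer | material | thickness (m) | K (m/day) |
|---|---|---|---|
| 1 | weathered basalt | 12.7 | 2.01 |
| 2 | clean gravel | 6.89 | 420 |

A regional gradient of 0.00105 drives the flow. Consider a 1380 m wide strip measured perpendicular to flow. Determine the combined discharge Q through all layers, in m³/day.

4230

Flow is parallel to layering, so each bed carries its own Darcy discharge and the transmissivities add.
Σ(K_i·b_i) = 2.01×12.7 + 420×6.89 = 2919 m²/day.
Hydraulic gradient i = 0.00105.
Q = Σ(K_i·b_i) · W · i = 2919 × 1380 × 0.001050 = 4230 m³/day.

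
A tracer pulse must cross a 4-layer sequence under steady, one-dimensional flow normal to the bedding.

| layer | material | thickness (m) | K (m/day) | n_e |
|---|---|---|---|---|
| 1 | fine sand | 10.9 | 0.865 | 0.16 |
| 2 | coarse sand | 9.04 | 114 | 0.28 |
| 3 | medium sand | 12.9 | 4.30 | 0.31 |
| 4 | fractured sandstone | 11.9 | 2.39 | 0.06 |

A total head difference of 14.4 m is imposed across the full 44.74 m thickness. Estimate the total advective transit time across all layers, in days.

12.9

With flow normal to the layers, continuity requires the same specific discharge q through every layer.
Σ(b_i/K_i) = 10.9/0.865 + 9.04/114 + 12.9/4.30 + 11.9/2.39 = 20.66 d.
q = Δh / Σ(b_i/K_i) = 14.4 / 20.66 = 0.6970 m/day.
In each layer the seepage velocity is v_i = q/n_i, so the layer transit time is t_i = b_i·n_i / q:
  layer 1 (fine sand): t_1 = 10.9 × 0.16 / 0.6970 = 2.502 d
  layer 2 (coarse sand): t_2 = 9.04 × 0.28 / 0.6970 = 3.631 d
  layer 3 (medium sand): t_3 = 12.9 × 0.31 / 0.6970 = 5.737 d
  layer 4 (fractured sandstone): t_4 = 11.9 × 0.06 / 0.6970 = 1.024 d
Total t = Σ t_i = 12.90 days.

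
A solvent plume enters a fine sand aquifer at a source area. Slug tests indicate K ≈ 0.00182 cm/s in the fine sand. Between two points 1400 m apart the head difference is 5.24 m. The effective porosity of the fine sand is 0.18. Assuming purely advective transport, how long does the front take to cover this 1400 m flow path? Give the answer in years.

Convert K: 0.00182 cm/s × 864 = 1.572 m/day.
Hydraulic gradient i = Δh / L = 5.24 / 1400 = 0.003743.
Darcy flux q = K · i = 1.572 × 0.003743 = 0.005886 m/day.
Seepage velocity v = q / n_e = 0.005886 / 0.18 = 0.03270 m/day.
Travel time t = L / v = 1400 / 0.03270 = 42817 days = 117.2 years.

117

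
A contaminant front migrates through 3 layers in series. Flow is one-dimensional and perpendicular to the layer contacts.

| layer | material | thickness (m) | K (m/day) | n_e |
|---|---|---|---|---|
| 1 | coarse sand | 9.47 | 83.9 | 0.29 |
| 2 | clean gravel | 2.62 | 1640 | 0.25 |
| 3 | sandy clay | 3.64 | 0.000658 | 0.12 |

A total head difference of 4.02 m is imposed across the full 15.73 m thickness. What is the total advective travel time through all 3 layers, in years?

With flow normal to the layers, continuity requires the same specific discharge q through every layer.
Σ(b_i/K_i) = 9.47/83.9 + 2.62/1640 + 3.64/0.000658 = 5532 d.
q = Δh / Σ(b_i/K_i) = 4.02 / 5532 = 0.0007267 m/day.
In each layer the seepage velocity is v_i = q/n_i, so the layer transit time is t_i = b_i·n_i / q:
  layer 1 (coarse sand): t_1 = 9.47 × 0.29 / 0.0007267 = 3779 d
  layer 2 (clean gravel): t_2 = 2.62 × 0.25 / 0.0007267 = 901.4 d
  layer 3 (sandy clay): t_3 = 3.64 × 0.12 / 0.0007267 = 601.1 d
Total t = Σ t_i = 5282 days = 14.46 years.

14.5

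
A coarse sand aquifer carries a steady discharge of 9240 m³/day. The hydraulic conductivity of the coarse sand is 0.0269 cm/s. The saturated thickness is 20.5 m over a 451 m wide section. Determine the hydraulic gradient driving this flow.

Convert K: 0.0269 cm/s × 864 = 23.24 m/day.
Cross-sectional area A = 451 × 20.5 = 9246 m².
From Q = K·A·i, i = Q / (K·A) = 9240 / (23.24 × 9246) = 0.04300.

0.0430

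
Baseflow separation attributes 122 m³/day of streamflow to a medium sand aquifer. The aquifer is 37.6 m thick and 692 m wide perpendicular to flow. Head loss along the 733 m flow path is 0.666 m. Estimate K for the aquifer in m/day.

5.16

Cross-sectional area A = 692 × 37.6 = 26019 m².
Hydraulic gradient i = Δh / L = 0.666 / 733 = 0.0009086.
From Q = K·A·i, K = Q / (A·i) = 122 / (26019 × 0.0009086) = 5.161 m/day.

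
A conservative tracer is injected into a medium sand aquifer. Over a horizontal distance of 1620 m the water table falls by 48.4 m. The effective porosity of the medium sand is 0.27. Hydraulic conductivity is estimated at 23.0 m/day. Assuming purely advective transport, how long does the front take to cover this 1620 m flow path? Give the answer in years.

1.74

Hydraulic gradient i = Δh / L = 48.4 / 1620 = 0.02988.
Darcy flux q = K · i = 23.00 × 0.02988 = 0.6872 m/day.
Seepage velocity v = q / n_e = 0.6872 / 0.27 = 2.545 m/day.
Travel time t = L / v = 1620 / 2.545 = 636.5 days = 1.743 years.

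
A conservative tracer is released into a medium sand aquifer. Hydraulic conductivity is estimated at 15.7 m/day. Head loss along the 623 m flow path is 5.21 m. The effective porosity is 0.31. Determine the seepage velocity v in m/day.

0.424

Hydraulic gradient i = Δh / L = 5.21 / 623 = 0.008363.
Darcy flux q = K · i = 15.70 × 0.008363 = 0.1313 m/day.
Seepage velocity v = q / n_e = 0.1313 / 0.31 = 0.4235 m/day.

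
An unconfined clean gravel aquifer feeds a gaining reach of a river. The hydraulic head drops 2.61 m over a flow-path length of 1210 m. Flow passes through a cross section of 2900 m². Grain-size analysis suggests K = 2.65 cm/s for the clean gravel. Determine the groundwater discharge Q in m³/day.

Convert K: 2.65 cm/s × 864 = 2290 m/day.
Hydraulic gradient i = Δh / L = 2.61 / 1210 = 0.002157.
Darcy's law: Q = K · A · i = 2290 × 2900 × 0.002157 = 14322 m³/day.

14300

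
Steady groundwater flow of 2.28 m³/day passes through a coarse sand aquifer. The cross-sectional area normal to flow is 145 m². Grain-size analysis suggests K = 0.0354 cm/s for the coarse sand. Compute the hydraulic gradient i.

0.000514

Convert K: 0.0354 cm/s × 864 = 30.59 m/day.
From Q = K·A·i, i = Q / (K·A) = 2.28 / (30.59 × 145.0) = 0.0005141.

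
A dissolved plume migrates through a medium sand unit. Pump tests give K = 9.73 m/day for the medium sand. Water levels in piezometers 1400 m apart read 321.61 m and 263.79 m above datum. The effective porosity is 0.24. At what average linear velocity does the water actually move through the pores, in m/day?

1.67

Hydraulic gradient i = (321.61 − 263.79) / 1400 = 57.82 / 1400 = 0.04130.
Darcy flux q = K · i = 9.730 × 0.04130 = 0.4018 m/day.
Seepage velocity v = q / n_e = 0.4018 / 0.24 = 1.674 m/day.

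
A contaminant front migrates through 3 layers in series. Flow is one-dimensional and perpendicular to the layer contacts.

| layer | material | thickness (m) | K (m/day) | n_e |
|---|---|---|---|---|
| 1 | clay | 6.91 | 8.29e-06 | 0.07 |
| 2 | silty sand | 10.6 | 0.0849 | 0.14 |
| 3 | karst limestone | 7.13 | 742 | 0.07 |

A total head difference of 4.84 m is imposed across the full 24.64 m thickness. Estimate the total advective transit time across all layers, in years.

With flow normal to the layers, continuity requires the same specific discharge q through every layer.
Σ(b_i/K_i) = 6.91/8.29e-06 + 10.6/0.0849 + 7.13/742 = 8.337e+05 d.
q = Δh / Σ(b_i/K_i) = 4.84 / 8.337e+05 = 5.806e-06 m/day.
In each layer the seepage velocity is v_i = q/n_i, so the layer transit time is t_i = b_i·n_i / q:
  layer 1 (clay): t_1 = 6.91 × 0.07 / 5.806e-06 = 83314 d
  layer 2 (silty sand): t_2 = 10.6 × 0.14 / 5.806e-06 = 2.556e+05 d
  layer 3 (karst limestone): t_3 = 7.13 × 0.07 / 5.806e-06 = 85967 d
Total t = Σ t_i = 4.249e+05 days = 1163 years.

1160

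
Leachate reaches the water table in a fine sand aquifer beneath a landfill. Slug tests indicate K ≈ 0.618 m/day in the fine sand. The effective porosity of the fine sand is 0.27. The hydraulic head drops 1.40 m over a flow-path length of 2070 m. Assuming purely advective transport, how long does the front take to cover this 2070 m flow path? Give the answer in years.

Hydraulic gradient i = Δh / L = 1.40 / 2070 = 0.0006763.
Darcy flux q = K · i = 0.6180 × 0.0006763 = 0.0004180 m/day.
Seepage velocity v = q / n_e = 0.0004180 / 0.27 = 0.001548 m/day.
Travel time t = L / v = 2070 / 0.001548 = 1.337e+06 days = 3661 years.

3660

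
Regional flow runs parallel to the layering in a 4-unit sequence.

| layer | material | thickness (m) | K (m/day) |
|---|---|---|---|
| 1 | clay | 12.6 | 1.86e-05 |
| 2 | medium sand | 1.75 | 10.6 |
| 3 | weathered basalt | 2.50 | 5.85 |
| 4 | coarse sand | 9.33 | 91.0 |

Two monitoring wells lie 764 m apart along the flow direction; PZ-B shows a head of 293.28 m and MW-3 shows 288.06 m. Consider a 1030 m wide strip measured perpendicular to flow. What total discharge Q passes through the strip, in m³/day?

Flow is parallel to layering, so each bed carries its own Darcy discharge and the transmissivities add.
Σ(K_i·b_i) = 1.86e-05×12.6 + 10.6×1.75 + 5.85×2.50 + 91.0×9.33 = 882.2 m²/day.
Hydraulic gradient i = (293.28 − 288.06) / 764 = 5.22 / 764 = 0.006832.
Q = Σ(K_i·b_i) · W · i = 882.2 × 1030 × 0.006832 = 6208 m³/day.

6210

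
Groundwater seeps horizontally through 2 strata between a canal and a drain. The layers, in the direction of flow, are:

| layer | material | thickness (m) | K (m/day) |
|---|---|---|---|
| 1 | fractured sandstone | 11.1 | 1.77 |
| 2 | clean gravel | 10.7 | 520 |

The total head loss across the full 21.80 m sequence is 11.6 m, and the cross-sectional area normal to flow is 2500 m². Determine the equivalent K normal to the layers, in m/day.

Flow is perpendicular to layering, so the layers act in series and the equivalent K is the thickness-weighted harmonic mean.
Total thickness L = 11.1 + 10.7 = 21.80 m.
Σ(b_i/K_i) = 11.1/1.77 + 10.7/520 = 6.292 d.
K_eq = L / Σ(b_i/K_i) = 21.80 / 6.292 = 3.465 m/day.

3.46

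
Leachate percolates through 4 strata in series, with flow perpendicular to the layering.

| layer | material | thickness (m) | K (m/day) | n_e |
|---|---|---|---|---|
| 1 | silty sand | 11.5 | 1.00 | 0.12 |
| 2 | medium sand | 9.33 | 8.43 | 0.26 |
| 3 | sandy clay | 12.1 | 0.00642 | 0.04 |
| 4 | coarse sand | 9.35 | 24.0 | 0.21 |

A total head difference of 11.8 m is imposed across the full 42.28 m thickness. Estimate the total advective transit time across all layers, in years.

With flow normal to the layers, continuity requires the same specific discharge q through every layer.
Σ(b_i/K_i) = 11.5/1.00 + 9.33/8.43 + 12.1/0.00642 + 9.35/24.0 = 1898 d.
q = Δh / Σ(b_i/K_i) = 11.8 / 1898 = 0.006218 m/day.
In each layer the seepage velocity is v_i = q/n_i, so the layer transit time is t_i = b_i·n_i / q:
  layer 1 (silty sand): t_1 = 11.5 × 0.12 / 0.006218 = 221.9 d
  layer 2 (medium sand): t_2 = 9.33 × 0.26 / 0.006218 = 390.1 d
  layer 3 (sandy clay): t_3 = 12.1 × 0.04 / 0.006218 = 77.84 d
  layer 4 (coarse sand): t_4 = 9.35 × 0.21 / 0.006218 = 315.8 d
Total t = Σ t_i = 1006 days = 2.753 years.

2.75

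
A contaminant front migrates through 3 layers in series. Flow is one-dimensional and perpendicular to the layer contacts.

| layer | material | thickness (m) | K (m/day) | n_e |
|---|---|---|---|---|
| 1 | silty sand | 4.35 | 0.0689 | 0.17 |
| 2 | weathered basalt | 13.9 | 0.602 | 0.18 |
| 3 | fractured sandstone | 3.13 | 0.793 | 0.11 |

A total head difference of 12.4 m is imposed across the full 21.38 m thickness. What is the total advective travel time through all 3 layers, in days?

With flow normal to the layers, continuity requires the same specific discharge q through every layer.
Σ(b_i/K_i) = 4.35/0.0689 + 13.9/0.602 + 3.13/0.793 = 90.17 d.
q = Δh / Σ(b_i/K_i) = 12.4 / 90.17 = 0.1375 m/day.
In each layer the seepage velocity is v_i = q/n_i, so the layer transit time is t_i = b_i·n_i / q:
  layer 1 (silty sand): t_1 = 4.35 × 0.17 / 0.1375 = 5.378 d
  layer 2 (weathered basalt): t_2 = 13.9 × 0.18 / 0.1375 = 18.19 d
  layer 3 (fractured sandstone): t_3 = 3.13 × 0.11 / 0.1375 = 2.504 d
Total t = Σ t_i = 26.08 days.

26.1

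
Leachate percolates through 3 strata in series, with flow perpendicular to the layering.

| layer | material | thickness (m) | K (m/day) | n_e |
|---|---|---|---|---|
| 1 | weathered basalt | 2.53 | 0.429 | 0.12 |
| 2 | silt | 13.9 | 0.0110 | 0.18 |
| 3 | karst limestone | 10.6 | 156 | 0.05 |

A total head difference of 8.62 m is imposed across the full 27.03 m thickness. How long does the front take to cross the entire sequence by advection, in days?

With flow normal to the layers, continuity requires the same specific discharge q through every layer.
Σ(b_i/K_i) = 2.53/0.429 + 13.9/0.0110 + 10.6/156 = 1270 d.
q = Δh / Σ(b_i/K_i) = 8.62 / 1270 = 0.006790 m/day.
In each layer the seepage velocity is v_i = q/n_i, so the layer transit time is t_i = b_i·n_i / q:
  layer 1 (weathered basalt): t_1 = 2.53 × 0.12 / 0.006790 = 44.72 d
  layer 2 (silt): t_2 = 13.9 × 0.18 / 0.006790 = 368.5 d
  layer 3 (karst limestone): t_3 = 10.6 × 0.05 / 0.006790 = 78.06 d
Total t = Σ t_i = 491.3 days.

491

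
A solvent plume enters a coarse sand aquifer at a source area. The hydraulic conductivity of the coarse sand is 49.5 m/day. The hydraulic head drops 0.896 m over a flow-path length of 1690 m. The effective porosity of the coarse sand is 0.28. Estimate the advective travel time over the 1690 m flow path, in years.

Hydraulic gradient i = Δh / L = 0.896 / 1690 = 0.0005302.
Darcy flux q = K · i = 49.50 × 0.0005302 = 0.02624 m/day.
Seepage velocity v = q / n_e = 0.02624 / 0.28 = 0.09373 m/day.
Travel time t = L / v = 1690 / 0.09373 = 18031 days = 49.37 years.

49.4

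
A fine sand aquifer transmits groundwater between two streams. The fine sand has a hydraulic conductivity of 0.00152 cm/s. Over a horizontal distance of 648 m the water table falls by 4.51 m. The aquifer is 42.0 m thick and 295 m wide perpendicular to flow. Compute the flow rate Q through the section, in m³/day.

Convert K: 0.00152 cm/s × 864 = 1.313 m/day.
Cross-sectional area A = 295 × 42.0 = 12390 m².
Hydraulic gradient i = Δh / L = 4.51 / 648 = 0.006960.
Darcy's law: Q = K · A · i = 1.313 × 12390 × 0.006960 = 113.2 m³/day.

113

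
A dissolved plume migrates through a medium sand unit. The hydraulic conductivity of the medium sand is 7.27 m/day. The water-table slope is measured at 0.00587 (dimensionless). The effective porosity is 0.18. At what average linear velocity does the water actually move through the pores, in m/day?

0.237

Hydraulic gradient i = 0.00587.
Darcy flux q = K · i = 7.270 × 0.005870 = 0.04267 m/day.
Seepage velocity v = q / n_e = 0.04267 / 0.18 = 0.2371 m/day.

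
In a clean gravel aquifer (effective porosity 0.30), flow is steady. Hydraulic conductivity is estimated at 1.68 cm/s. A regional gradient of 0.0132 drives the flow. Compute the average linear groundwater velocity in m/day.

63.9

Convert K: 1.68 cm/s × 864 = 1452 m/day.
Hydraulic gradient i = 0.0132.
Darcy flux q = K · i = 1452 × 0.01320 = 19.16 m/day.
Seepage velocity v = q / n_e = 19.16 / 0.30 = 63.87 m/day.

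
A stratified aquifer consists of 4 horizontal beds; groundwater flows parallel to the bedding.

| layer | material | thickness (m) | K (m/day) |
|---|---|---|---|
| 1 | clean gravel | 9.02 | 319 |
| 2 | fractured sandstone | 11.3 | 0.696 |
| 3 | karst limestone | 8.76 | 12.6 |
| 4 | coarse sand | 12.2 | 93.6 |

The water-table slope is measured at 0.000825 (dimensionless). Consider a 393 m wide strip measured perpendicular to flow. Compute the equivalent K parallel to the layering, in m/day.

100

Flow is parallel to layering, so each bed carries its own Darcy discharge and the transmissivities add.
Σ(K_i·b_i) = 319×9.02 + 0.696×11.3 + 12.6×8.76 + 93.6×12.2 = 4138 m²/day.
Total thickness b = 41.28 m, so K_eq = Σ(K_i·b_i)/b = 100.2 m/day.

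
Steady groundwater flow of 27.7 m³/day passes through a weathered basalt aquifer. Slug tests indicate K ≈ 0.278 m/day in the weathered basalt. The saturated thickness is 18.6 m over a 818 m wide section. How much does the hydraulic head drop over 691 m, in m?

Cross-sectional area A = 818 × 18.6 = 15215 m².
From Q = K·A·i, i = Q / (K·A) = 27.7 / (0.2780 × 15215) = 0.006549.
Head loss Δh = i · L = 0.006549 × 691 = 4.525 m.

4.53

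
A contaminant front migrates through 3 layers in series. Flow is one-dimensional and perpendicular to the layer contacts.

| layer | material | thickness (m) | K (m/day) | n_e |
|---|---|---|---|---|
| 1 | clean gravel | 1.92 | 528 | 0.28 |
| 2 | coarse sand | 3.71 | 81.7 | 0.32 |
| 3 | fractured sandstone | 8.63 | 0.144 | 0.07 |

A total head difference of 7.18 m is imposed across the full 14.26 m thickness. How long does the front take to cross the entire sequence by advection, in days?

With flow normal to the layers, continuity requires the same specific discharge q through every layer.
Σ(b_i/K_i) = 1.92/528 + 3.71/81.7 + 8.63/0.144 = 59.98 d.
q = Δh / Σ(b_i/K_i) = 7.18 / 59.98 = 0.1197 m/day.
In each layer the seepage velocity is v_i = q/n_i, so the layer transit time is t_i = b_i·n_i / q:
  layer 1 (clean gravel): t_1 = 1.92 × 0.28 / 0.1197 = 4.491 d
  layer 2 (coarse sand): t_2 = 3.71 × 0.32 / 0.1197 = 9.918 d
  layer 3 (fractured sandstone): t_3 = 8.63 × 0.07 / 0.1197 = 5.046 d
Total t = Σ t_i = 19.45 days.

19.5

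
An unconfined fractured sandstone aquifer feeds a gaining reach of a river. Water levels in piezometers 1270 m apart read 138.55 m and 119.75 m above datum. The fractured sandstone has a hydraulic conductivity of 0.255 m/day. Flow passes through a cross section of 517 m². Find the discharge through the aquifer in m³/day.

Hydraulic gradient i = (138.55 − 119.75) / 1270 = 18.8 / 1270 = 0.01480.
Darcy's law: Q = K · A · i = 0.2550 × 517.0 × 0.01480 = 1.952 m³/day.

1.95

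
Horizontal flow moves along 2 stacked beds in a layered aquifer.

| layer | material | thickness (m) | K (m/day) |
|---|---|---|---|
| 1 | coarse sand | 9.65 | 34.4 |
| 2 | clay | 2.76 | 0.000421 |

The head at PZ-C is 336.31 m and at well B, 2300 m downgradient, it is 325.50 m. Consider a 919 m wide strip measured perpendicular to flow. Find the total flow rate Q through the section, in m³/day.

Flow is parallel to layering, so each bed carries its own Darcy discharge and the transmissivities add.
Σ(K_i·b_i) = 34.4×9.65 + 0.000421×2.76 = 332.0 m²/day.
Hydraulic gradient i = (336.31 − 325.50) / 2300 = 10.81 / 2300 = 0.004700.
Q = Σ(K_i·b_i) · W · i = 332.0 × 919 × 0.004700 = 1434 m³/day.

1430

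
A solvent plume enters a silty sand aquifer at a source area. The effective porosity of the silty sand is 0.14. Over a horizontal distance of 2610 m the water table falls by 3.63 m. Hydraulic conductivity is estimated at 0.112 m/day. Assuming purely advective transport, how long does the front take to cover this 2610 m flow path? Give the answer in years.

6420

Hydraulic gradient i = Δh / L = 3.63 / 2610 = 0.001391.
Darcy flux q = K · i = 0.1120 × 0.001391 = 0.0001558 m/day.
Seepage velocity v = q / n_e = 0.0001558 / 0.14 = 0.001113 m/day.
Travel time t = L / v = 2610 / 0.001113 = 2.346e+06 days = 6422 years.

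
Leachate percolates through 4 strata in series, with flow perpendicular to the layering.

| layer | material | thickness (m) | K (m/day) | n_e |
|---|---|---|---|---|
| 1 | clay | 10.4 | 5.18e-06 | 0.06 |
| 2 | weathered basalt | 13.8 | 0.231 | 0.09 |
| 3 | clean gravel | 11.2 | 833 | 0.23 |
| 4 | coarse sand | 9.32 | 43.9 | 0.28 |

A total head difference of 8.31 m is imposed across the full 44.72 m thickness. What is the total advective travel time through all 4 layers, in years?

4660

With flow normal to the layers, continuity requires the same specific discharge q through every layer.
Σ(b_i/K_i) = 10.4/5.18e-06 + 13.8/0.231 + 11.2/833 + 9.32/43.9 = 2.008e+06 d.
q = Δh / Σ(b_i/K_i) = 8.31 / 2.008e+06 = 4.139e-06 m/day.
In each layer the seepage velocity is v_i = q/n_i, so the layer transit time is t_i = b_i·n_i / q:
  layer 1 (clay): t_1 = 10.4 × 0.06 / 4.139e-06 = 1.508e+05 d
  layer 2 (weathered basalt): t_2 = 13.8 × 0.09 / 4.139e-06 = 3.001e+05 d
  layer 3 (clean gravel): t_3 = 11.2 × 0.23 / 4.139e-06 = 6.224e+05 d
  layer 4 (coarse sand): t_4 = 9.32 × 0.28 / 4.139e-06 = 6.305e+05 d
Total t = Σ t_i = 1.704e+06 days = 4665 years.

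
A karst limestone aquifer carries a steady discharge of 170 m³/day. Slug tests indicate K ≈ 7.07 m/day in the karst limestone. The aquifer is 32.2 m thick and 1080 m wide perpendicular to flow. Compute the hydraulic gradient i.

Cross-sectional area A = 1080 × 32.2 = 34776 m².
From Q = K·A·i, i = Q / (K·A) = 170 / (7.070 × 34776) = 0.0006914.

0.000691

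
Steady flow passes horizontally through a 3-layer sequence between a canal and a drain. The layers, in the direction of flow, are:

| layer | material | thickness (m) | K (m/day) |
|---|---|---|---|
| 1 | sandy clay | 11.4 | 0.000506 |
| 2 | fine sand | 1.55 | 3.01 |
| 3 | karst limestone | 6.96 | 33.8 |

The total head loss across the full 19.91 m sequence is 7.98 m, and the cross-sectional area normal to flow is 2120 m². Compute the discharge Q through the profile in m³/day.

0.751

Flow is perpendicular to layering, so the layers act in series and the equivalent K is the thickness-weighted harmonic mean.
Total thickness L = 11.4 + 1.55 + 6.96 = 19.91 m.
Σ(b_i/K_i) = 11.4/0.000506 + 1.55/3.01 + 6.96/33.8 = 22530 d.
K_eq = L / Σ(b_i/K_i) = 19.91 / 22530 = 0.0008837 m/day.
Q = K_eq · A · (Δh/L) = 0.0008837 × 2120 × (7.98/19.91) = 0.7509 m³/day.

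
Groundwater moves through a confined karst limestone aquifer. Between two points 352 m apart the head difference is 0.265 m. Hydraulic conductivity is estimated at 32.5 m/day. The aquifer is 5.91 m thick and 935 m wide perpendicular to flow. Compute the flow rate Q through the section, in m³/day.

135

Cross-sectional area A = 935 × 5.91 = 5526 m².
Hydraulic gradient i = Δh / L = 0.265 / 352 = 0.0007528.
Darcy's law: Q = K · A · i = 32.50 × 5526 × 0.0007528 = 135.2 m³/day.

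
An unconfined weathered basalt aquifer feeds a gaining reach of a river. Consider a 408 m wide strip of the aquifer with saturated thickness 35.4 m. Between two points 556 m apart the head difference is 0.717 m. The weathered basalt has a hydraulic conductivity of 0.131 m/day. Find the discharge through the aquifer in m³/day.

Cross-sectional area A = 408 × 35.4 = 14443 m².
Hydraulic gradient i = Δh / L = 0.717 / 556 = 0.001290.
Darcy's law: Q = K · A · i = 0.1310 × 14443 × 0.001290 = 2.440 m³/day.

2.44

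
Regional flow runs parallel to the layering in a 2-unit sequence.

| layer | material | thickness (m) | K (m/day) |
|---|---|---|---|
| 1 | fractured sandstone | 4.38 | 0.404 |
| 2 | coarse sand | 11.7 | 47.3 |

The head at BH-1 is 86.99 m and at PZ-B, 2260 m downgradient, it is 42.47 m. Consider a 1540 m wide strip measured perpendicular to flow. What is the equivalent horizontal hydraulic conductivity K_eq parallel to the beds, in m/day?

34.5

Flow is parallel to layering, so each bed carries its own Darcy discharge and the transmissivities add.
Σ(K_i·b_i) = 0.404×4.38 + 47.3×11.7 = 555.2 m²/day.
Total thickness b = 16.08 m, so K_eq = Σ(K_i·b_i)/b = 34.53 m/day.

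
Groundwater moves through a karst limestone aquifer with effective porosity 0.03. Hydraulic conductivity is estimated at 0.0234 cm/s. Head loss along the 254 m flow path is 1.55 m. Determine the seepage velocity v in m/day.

Convert K: 0.0234 cm/s × 864 = 20.22 m/day.
Hydraulic gradient i = Δh / L = 1.55 / 254 = 0.006102.
Darcy flux q = K · i = 20.22 × 0.006102 = 0.1234 m/day.
Seepage velocity v = q / n_e = 0.1234 / 0.03 = 4.113 m/day.

4.11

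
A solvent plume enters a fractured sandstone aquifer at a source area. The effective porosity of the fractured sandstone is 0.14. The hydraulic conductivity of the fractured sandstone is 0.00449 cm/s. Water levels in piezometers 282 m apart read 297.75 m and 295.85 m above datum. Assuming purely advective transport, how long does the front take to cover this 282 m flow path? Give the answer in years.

4.14

Convert K: 0.00449 cm/s × 864 = 3.879 m/day.
Hydraulic gradient i = (297.75 − 295.85) / 282 = 1.9 / 282 = 0.006738.
Darcy flux q = K · i = 3.879 × 0.006738 = 0.02614 m/day.
Seepage velocity v = q / n_e = 0.02614 / 0.14 = 0.1867 m/day.
Travel time t = L / v = 282 / 0.1867 = 1510 days = 4.135 years.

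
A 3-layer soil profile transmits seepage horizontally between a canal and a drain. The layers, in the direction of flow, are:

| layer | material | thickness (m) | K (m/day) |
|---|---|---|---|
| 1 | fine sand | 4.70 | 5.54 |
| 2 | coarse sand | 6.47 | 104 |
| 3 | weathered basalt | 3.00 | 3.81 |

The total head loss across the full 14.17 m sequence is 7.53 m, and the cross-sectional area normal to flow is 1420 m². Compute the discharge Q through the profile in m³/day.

Flow is perpendicular to layering, so the layers act in series and the equivalent K is the thickness-weighted harmonic mean.
Total thickness L = 4.70 + 6.47 + 3.00 = 14.17 m.
Σ(b_i/K_i) = 4.70/5.54 + 6.47/104 + 3.00/3.81 = 1.698 d.
K_eq = L / Σ(b_i/K_i) = 14.17 / 1.698 = 8.345 m/day.
Q = K_eq · A · (Δh/L) = 8.345 × 1420 × (7.53/14.17) = 6297 m³/day.

6300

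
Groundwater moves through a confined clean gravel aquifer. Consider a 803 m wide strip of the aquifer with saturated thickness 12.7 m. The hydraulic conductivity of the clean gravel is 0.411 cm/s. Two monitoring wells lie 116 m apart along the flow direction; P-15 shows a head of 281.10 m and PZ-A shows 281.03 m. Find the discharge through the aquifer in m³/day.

Convert K: 0.411 cm/s × 864 = 355.1 m/day.
Cross-sectional area A = 803 × 12.7 = 10198 m².
Hydraulic gradient i = (281.10 − 281.03) / 116 = 0.07 / 116 = 0.0006034.
Darcy's law: Q = K · A · i = 355.1 × 10198 × 0.0006034 = 2185 m³/day.

2190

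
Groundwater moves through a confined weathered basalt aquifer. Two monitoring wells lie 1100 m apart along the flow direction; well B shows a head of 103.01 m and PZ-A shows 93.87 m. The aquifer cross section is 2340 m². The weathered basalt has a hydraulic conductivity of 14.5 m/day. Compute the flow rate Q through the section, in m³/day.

Hydraulic gradient i = (103.01 − 93.87) / 1100 = 9.14 / 1100 = 0.008309.
Darcy's law: Q = K · A · i = 14.50 × 2340 × 0.008309 = 281.9 m³/day.

282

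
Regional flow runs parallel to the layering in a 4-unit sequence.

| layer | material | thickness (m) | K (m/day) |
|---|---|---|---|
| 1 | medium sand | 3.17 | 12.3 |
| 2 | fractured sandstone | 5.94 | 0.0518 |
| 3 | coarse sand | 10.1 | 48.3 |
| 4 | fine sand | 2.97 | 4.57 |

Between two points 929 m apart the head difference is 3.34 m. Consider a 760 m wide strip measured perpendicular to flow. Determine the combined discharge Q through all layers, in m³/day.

1480

Flow is parallel to layering, so each bed carries its own Darcy discharge and the transmissivities add.
Σ(K_i·b_i) = 12.3×3.17 + 0.0518×5.94 + 48.3×10.1 + 4.57×2.97 = 540.7 m²/day.
Hydraulic gradient i = Δh / L = 3.34 / 929 = 0.003595.
Q = Σ(K_i·b_i) · W · i = 540.7 × 760 × 0.003595 = 1477 m³/day.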